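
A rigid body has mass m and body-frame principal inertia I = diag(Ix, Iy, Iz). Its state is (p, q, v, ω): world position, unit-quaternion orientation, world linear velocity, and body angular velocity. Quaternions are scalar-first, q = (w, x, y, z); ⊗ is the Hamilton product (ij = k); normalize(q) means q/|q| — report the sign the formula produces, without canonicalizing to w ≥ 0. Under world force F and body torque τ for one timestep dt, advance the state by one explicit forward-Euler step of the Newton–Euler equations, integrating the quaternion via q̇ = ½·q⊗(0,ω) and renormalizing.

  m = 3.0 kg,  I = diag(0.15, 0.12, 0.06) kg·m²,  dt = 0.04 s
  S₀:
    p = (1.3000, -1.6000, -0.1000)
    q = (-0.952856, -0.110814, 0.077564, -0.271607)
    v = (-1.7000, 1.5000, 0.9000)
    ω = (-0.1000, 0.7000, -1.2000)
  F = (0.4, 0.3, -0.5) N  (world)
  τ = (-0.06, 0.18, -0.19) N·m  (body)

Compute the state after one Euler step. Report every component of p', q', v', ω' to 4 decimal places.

p' = (1.2320, -1.5400, -0.0640)
q' = (-0.9603, -0.1069, 0.0621, -0.2500)
v' = (-1.6947, 1.5040, 0.8933)
ω' = (-0.1294, 0.7564, -1.3281)

linear accel F/m = (0.1333, 0.1000, -0.1667)
p' = p + v·dt = (1.2320, -1.5400, -0.0640)
new velocity v' = (-1.6947, 1.5040, 0.8933)
angular accel α = (-0.7360, 1.4100, -3.2017)
ω' = ω + α·dt = (-0.1294, 0.7564, -1.3281)
2q̇ = q⊗(0,ω) = (-0.3913046, 0.1923337, -0.7728153, 1.0736138)
q + ½dt·q⊗(0,ω), renormalized = (-0.9603, -0.1069, 0.0621, -0.2500)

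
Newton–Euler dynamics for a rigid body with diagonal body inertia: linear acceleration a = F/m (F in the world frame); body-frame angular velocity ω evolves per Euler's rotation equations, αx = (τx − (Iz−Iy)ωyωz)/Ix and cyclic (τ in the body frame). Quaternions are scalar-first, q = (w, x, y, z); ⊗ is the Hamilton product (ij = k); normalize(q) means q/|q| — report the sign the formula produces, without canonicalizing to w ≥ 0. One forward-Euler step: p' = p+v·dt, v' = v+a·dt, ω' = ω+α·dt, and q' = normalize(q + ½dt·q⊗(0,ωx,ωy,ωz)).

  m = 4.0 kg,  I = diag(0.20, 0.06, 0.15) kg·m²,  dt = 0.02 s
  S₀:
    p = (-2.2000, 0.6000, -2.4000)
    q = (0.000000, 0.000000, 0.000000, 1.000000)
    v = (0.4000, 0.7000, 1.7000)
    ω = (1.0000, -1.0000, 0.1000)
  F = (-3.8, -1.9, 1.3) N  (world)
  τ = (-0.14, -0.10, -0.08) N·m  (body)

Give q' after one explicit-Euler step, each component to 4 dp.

2q̇ = q⊗(0,ω) = (-0.1000000, 1.0000000, 1.0000000, 0.0000000)
q' = normalize(q + ½dt·q⊗(0,ω)) = (-0.0010, 0.0100, 0.0100, 0.9999)

q' = (-0.0010, 0.0100, 0.0100, 0.9999)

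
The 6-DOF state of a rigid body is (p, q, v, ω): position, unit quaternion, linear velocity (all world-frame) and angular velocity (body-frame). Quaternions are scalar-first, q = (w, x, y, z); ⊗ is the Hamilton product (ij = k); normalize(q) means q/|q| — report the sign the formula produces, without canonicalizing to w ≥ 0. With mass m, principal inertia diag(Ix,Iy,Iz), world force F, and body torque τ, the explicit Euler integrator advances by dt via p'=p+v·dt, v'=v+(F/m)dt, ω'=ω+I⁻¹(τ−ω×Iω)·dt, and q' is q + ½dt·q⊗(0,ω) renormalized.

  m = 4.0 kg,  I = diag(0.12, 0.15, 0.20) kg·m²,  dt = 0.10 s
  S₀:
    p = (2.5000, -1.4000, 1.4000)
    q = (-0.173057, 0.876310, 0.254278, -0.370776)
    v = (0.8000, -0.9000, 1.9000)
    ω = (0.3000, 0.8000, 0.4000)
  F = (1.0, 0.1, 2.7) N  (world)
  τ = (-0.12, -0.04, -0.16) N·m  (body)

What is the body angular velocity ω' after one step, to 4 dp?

ω×(Iω) gyroscopic = (0.0160, -0.0096, 0.0072)
angular accel α = (-1.1333, -0.2027, -0.8360)
ω' = ω + α·dt = (0.1867, 0.7797, 0.3164)

ω' = (0.1867, 0.7797, 0.3164)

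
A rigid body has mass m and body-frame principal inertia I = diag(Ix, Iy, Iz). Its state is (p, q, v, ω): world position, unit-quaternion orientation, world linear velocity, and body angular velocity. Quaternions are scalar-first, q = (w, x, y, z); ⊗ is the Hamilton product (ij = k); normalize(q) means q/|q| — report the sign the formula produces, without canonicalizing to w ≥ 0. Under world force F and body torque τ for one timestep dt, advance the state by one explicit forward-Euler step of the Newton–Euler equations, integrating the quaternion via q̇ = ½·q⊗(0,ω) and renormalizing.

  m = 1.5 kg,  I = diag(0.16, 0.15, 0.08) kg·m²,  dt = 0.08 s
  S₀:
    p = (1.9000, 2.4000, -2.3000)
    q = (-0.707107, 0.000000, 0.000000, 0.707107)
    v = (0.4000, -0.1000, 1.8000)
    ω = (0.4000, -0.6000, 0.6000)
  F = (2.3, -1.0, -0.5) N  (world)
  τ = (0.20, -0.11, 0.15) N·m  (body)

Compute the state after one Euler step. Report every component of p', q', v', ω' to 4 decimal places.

angular accel α = (1.0925, -0.8613, 1.8450)
new body rate ω' = (0.4874, -0.6689, 0.7476)
2q̇ = q⊗(0,ω) = (-0.4242642, 0.1414214, 0.7071070, -0.4242642)
q + ½dt·q⊗(0,ω), renormalized = (-0.7236, 0.0057, 0.0283, 0.6897)
p' = p + v·dt = (1.9320, 2.3920, -2.1560)
v' = v + a·dt = (0.5227, -0.1533, 1.7733)

p' = (1.9320, 2.3920, -2.1560)
q' = (-0.7236, 0.0057, 0.0283, 0.6897)
v' = (0.5227, -0.1533, 1.7733)
ω' = (0.4874, -0.6689, 0.7476)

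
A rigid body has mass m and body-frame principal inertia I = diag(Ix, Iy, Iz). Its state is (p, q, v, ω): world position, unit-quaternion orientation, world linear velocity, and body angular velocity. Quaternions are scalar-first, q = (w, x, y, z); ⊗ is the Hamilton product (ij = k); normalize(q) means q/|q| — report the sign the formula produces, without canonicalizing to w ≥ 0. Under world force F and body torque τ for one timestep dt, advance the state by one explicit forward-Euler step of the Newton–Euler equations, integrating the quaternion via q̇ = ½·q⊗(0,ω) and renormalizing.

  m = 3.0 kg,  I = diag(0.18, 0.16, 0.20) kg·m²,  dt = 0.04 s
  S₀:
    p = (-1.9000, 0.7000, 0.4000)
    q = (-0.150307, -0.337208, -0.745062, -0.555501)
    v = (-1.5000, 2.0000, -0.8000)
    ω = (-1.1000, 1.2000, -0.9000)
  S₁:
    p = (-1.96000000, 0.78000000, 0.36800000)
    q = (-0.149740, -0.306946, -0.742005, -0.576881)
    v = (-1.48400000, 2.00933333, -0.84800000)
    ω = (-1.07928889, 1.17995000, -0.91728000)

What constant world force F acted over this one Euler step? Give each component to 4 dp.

velocity change Δv = (0.01600000, 0.00933333, -0.04800000)
F = m·Δv/dt = (1.2000, 0.7000, -3.6000)

F = (1.2000, 0.7000, -3.6000)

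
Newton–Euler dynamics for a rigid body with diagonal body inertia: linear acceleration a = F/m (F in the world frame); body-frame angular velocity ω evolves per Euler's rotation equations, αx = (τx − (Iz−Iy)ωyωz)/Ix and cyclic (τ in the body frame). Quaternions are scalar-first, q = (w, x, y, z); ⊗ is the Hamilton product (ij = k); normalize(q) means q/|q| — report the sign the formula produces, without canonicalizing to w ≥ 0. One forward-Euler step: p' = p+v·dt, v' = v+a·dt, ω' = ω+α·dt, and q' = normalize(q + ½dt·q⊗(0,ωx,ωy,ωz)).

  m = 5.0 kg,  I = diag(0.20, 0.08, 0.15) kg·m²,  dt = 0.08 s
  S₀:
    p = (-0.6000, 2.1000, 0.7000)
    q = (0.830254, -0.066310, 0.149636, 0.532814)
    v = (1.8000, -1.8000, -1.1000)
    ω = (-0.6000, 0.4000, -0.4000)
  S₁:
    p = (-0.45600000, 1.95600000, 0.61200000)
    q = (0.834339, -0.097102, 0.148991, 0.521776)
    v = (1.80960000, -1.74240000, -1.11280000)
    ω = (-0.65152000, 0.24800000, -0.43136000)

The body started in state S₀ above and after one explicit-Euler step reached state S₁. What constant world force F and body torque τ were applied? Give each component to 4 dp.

v₁ − v₀ = (0.00960000, 0.05760000, -0.01280000)
applied force F = (0.6000, 3.6000, -0.8000)
rate change Δω = (-0.05152000, -0.15200000, -0.03136000)
gyro term ω₀×Iω₀ = (-0.0112, 0.0120, 0.0288)
applied torque τ = (-0.1400, -0.1400, -0.0300)

F = (0.6000, 3.6000, -0.8000)
τ = (-0.1400, -0.1400, -0.0300)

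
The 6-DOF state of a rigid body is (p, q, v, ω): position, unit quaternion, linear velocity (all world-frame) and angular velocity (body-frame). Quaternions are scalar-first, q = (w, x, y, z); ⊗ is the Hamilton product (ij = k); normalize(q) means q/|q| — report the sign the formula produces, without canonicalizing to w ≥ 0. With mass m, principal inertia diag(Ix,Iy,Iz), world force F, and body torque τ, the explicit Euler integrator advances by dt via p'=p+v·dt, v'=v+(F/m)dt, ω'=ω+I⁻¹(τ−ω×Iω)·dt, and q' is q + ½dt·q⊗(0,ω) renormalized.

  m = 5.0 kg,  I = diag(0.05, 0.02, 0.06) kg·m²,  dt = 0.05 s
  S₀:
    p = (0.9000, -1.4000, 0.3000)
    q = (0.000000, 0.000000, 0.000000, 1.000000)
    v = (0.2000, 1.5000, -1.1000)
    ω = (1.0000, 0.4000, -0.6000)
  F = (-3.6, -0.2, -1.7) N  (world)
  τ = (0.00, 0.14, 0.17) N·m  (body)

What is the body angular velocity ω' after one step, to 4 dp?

gyro term ω×Iω = (-0.0096, 0.0060, -0.0120)
angular accel α = (0.1920, 6.7000, 3.0333)
ω + α·dt = (1.0096, 0.7350, -0.4483)

ω' = (1.0096, 0.7350, -0.4483)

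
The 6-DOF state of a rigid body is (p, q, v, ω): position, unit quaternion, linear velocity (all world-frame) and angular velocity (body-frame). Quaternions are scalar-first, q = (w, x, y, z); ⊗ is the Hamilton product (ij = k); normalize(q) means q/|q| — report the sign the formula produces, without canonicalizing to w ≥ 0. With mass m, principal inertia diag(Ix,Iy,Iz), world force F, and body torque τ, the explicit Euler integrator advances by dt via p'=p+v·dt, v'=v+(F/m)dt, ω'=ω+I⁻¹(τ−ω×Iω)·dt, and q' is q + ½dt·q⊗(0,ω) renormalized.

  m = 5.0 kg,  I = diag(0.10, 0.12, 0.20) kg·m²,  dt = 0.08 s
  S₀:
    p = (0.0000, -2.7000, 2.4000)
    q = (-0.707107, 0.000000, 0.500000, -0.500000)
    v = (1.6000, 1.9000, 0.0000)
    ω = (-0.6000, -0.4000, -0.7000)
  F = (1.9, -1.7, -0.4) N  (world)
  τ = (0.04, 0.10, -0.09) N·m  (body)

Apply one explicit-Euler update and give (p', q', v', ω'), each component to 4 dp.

p' = (0.1280, -2.5480, 2.4000)
q' = (-0.7125, -0.0050, 0.5229, -0.4678)
v' = (1.6304, 1.8728, -0.0064)
ω' = (-0.5859, -0.3053, -0.7379)

angular accel α = (0.1760, 1.1833, -0.4740)
ω' = ω + α·dt = (-0.5859, -0.3053, -0.7379)
2q̇ = q⊗(0,ω) = (-0.1500000, -0.1257358, 0.5828428, 0.7949749)
updated quaternion q' = (-0.7125, -0.0050, 0.5229, -0.4678)
a = F/m = (0.3800, -0.3400, -0.0800)
p' = p + v·dt = (0.1280, -2.5480, 2.4000)
v + (F/m)dt = (1.6304, 1.8728, -0.0064)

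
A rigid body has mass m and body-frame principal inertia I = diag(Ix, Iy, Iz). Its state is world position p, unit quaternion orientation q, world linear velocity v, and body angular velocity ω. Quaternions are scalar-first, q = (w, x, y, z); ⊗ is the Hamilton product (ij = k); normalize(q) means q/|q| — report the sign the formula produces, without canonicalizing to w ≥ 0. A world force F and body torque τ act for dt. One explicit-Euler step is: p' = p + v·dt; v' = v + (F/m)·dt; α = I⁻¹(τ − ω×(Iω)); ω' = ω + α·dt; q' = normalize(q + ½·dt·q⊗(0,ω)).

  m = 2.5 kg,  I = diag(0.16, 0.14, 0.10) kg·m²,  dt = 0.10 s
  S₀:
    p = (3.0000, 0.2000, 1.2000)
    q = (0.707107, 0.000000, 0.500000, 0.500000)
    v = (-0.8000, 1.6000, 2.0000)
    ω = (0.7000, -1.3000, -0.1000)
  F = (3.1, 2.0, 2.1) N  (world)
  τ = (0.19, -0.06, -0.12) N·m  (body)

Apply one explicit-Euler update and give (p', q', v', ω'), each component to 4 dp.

angular accel α = (1.2200, -0.3986, -1.3820)
ω' = ω + α·dt = (0.8220, -1.3399, -0.2382)
2q̇ = q⊗(0,ω) = (0.7000000, 1.0949749, -0.5692391, -0.4207107)
q + ½dt·q⊗(0,ω), renormalized = (0.7401, 0.0546, 0.4703, 0.4777)
a = F/m = (1.2400, 0.8000, 0.8400)
new position p' = (2.9200, 0.3600, 1.4000)
v + (F/m)dt = (-0.6760, 1.6800, 2.0840)

p' = (2.9200, 0.3600, 1.4000)
q' = (0.7401, 0.0546, 0.4703, 0.4777)
v' = (-0.6760, 1.6800, 2.0840)
ω' = (0.8220, -1.3399, -0.2382)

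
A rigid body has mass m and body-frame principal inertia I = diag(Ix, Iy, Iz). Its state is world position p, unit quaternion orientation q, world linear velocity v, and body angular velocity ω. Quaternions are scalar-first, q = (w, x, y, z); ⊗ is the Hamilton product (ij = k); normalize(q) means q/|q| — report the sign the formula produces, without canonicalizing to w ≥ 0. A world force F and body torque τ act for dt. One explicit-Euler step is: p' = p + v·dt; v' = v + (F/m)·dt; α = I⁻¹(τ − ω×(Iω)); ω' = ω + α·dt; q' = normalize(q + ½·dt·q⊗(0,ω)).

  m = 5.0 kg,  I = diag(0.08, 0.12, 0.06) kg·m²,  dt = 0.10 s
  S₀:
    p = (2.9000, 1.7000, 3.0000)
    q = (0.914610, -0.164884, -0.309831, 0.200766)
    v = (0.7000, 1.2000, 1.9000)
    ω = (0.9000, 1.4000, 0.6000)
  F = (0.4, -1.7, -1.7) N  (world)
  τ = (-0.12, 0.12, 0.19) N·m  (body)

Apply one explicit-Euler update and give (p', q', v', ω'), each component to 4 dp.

p' = (2.9700, 1.8200, 3.1900)
q' = (0.9340, -0.1465, -0.2309, 0.2297)
v' = (0.7080, 1.1660, 1.8660)
ω' = (0.8130, 1.4910, 0.8327)

p' = p + v·dt = (2.9700, 1.8200, 3.1900)
new velocity v' = (0.7080, 1.1660, 1.8660)
precession coupling ω×(Iω) = (-0.0504, 0.0108, 0.0504)
angular accel α = (-0.8700, 0.9100, 2.3267)
ω + α·dt = (0.8130, 1.4910, 0.8327)
q⊗(0,ω) = (0.4616994, 0.3561780, 1.5600738, 0.5967763)
q + ½dt·q⊗(0,ω), renormalized = (0.9340, -0.1465, -0.2309, 0.2297)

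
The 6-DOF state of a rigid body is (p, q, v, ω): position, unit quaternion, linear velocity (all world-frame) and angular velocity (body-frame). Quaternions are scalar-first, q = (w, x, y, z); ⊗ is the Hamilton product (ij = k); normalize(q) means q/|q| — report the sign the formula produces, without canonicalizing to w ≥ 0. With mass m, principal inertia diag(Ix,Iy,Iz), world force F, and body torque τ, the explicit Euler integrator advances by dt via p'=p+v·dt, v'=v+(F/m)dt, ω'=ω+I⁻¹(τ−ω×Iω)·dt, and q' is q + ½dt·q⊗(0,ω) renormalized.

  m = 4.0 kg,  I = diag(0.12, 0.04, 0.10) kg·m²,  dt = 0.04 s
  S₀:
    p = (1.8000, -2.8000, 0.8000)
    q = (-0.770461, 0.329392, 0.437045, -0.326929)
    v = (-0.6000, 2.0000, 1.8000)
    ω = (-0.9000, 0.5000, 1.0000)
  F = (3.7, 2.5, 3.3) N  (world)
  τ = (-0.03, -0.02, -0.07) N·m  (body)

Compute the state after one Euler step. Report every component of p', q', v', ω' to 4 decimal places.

p' = (1.7760, -2.7200, 0.8720)
q' = (-0.7620, 0.3551, 0.4285, -0.3310)
v' = (-0.5630, 2.0250, 1.8330)
ω' = (-0.9200, 0.4980, 0.9576)

ω×(Iω) gyroscopic = (0.0300, -0.0180, 0.0360)
angular accel α = (-0.5000, -0.0500, -1.0600)
new body rate ω' = (-0.9200, 0.4980, 0.9576)
Hamilton product q⊗(0,ω) = (0.4048593, 1.2939244, -0.4203864, -0.2124245)
updated quaternion q' = (-0.7620, 0.3551, 0.4285, -0.3310)
a = F/m = (0.9250, 0.6250, 0.8250)
new position p' = (1.7760, -2.7200, 0.8720)
v' = v + a·dt = (-0.5630, 2.0250, 1.8330)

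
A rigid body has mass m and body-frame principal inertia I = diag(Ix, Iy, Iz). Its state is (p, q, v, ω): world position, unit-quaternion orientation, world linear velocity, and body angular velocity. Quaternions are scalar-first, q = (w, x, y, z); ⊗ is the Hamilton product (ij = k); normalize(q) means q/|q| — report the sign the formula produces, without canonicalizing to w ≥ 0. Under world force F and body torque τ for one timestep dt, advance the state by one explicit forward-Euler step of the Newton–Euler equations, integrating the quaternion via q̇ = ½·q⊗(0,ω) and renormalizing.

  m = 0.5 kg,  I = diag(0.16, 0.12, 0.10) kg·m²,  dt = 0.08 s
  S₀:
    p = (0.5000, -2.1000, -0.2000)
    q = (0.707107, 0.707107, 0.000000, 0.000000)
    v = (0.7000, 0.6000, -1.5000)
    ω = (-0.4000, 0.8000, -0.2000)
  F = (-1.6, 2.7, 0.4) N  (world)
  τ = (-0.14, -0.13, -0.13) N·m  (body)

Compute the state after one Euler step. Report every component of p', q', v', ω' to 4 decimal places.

ω×(Iω) gyroscopic = (0.0032, 0.0048, 0.0128)
angular accel α = (-0.8950, -1.1233, -1.4280)
ω' = ω + α·dt = (-0.4716, 0.7101, -0.3142)
2q̇ = q⊗(0,ω) = (0.2828428, -0.2828428, 0.7071070, 0.4242642)
q' = normalize(q + ½dt·q⊗(0,ω)) = (0.7179, 0.6953, 0.0283, 0.0170)
linear accel F/m = (-3.2000, 5.4000, 0.8000)
p + v·dt = (0.5560, -2.0520, -0.3200)
v + (F/m)dt = (0.4440, 1.0320, -1.4360)

p' = (0.5560, -2.0520, -0.3200)
q' = (0.7179, 0.6953, 0.0283, 0.0170)
v' = (0.4440, 1.0320, -1.4360)
ω' = (-0.4716, 0.7101, -0.3142)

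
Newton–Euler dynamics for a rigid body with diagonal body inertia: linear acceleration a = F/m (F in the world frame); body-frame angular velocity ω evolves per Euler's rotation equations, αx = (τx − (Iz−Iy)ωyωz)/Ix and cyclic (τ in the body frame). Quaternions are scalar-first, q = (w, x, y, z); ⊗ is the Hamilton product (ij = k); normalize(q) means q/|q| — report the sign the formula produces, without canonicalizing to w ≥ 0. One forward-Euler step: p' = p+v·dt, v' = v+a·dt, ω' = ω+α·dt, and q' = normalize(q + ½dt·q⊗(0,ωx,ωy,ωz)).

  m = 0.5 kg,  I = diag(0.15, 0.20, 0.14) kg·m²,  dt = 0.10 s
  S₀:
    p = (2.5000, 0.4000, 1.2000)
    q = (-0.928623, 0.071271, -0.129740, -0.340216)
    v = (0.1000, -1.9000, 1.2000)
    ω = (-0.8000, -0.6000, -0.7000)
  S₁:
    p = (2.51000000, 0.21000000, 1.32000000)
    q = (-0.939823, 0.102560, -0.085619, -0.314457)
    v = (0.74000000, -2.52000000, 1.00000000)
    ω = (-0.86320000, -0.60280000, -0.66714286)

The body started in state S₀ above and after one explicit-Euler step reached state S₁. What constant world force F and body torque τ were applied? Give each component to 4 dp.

Δv = v₁−v₀ = (0.64000000, -0.62000000, -0.20000000)
F = m·Δv/dt = (3.2000, -3.1000, -1.0000)
ω₁ − ω₀ = (-0.06320000, -0.00280000, 0.03285714)
τ = I·(Δω/dt) + ω₀×(Iω₀) = (-0.1200, 0.0000, 0.0700)

F = (3.2000, -3.1000, -1.0000)
τ = (-0.1200, 0.0000, 0.0700)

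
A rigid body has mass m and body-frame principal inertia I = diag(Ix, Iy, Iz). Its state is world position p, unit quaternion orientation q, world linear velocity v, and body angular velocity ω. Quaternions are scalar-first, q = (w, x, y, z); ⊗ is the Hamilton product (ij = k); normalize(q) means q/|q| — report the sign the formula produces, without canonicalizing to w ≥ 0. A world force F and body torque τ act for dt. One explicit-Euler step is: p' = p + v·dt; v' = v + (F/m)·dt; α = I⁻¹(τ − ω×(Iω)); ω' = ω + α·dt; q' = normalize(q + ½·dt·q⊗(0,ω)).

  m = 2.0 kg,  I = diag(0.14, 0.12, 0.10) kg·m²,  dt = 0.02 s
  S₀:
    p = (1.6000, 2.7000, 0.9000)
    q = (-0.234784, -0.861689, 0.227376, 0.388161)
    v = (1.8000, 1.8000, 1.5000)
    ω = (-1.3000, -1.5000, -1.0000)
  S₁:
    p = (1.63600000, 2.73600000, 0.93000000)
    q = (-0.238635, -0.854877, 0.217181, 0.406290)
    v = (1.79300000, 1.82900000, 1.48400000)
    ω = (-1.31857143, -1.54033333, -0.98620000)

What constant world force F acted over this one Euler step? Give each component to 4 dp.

v₁ − v₀ = (-0.00700000, 0.02900000, -0.01600000)
applied force F = (-0.7000, 2.9000, -1.6000)

F = (-0.7000, 2.9000, -1.6000)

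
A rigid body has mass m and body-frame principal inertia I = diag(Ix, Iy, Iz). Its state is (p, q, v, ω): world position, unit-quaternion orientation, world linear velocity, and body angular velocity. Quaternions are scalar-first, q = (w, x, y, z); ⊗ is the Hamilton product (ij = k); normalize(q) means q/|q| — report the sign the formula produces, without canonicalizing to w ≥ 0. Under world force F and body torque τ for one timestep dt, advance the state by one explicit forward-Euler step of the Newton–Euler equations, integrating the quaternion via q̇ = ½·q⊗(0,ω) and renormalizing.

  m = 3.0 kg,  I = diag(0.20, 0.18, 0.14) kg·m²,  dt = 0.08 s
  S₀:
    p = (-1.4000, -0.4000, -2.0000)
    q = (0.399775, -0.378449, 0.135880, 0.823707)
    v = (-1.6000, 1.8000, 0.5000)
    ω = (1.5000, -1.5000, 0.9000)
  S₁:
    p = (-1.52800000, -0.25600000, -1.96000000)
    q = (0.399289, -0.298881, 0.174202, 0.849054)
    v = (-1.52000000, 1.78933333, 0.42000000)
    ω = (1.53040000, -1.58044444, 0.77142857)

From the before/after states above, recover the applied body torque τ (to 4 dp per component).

τ = (0.1300, -0.1000, -0.1800)

rate change Δω = (0.03040000, -0.08044444, -0.12857143)
gyro term ω₀×Iω₀ = (0.0540, 0.0810, 0.0450)
τ = I·(Δω/dt) + ω₀×(Iω₀) = (0.1300, -0.1000, -0.1800)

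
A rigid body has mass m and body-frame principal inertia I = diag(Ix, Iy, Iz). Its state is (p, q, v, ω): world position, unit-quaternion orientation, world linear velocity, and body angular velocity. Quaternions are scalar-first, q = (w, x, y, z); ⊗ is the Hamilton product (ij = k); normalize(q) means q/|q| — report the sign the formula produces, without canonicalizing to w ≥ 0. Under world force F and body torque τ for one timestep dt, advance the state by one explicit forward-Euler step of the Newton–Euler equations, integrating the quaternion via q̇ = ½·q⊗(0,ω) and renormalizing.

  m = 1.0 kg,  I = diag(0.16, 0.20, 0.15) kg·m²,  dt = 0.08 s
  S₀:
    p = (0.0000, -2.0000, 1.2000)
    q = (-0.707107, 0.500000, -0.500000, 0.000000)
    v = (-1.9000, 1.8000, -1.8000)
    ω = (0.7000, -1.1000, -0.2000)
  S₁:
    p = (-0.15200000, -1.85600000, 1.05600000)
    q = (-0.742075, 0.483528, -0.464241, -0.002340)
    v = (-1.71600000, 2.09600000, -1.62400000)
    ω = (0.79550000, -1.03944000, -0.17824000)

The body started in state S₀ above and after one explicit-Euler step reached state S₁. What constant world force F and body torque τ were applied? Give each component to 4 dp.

F = (2.3000, 3.7000, 2.2000)
τ = (0.1800, 0.1500, 0.0100)

Δv = v₁−v₀ = (0.18400000, 0.29600000, 0.17600000)
F = m·Δv/dt = (2.3000, 3.7000, 2.2000)
ω₁ − ω₀ = (0.09550000, 0.06056000, 0.02176000)
I·α + gyro = (0.1800, 0.1500, 0.0100)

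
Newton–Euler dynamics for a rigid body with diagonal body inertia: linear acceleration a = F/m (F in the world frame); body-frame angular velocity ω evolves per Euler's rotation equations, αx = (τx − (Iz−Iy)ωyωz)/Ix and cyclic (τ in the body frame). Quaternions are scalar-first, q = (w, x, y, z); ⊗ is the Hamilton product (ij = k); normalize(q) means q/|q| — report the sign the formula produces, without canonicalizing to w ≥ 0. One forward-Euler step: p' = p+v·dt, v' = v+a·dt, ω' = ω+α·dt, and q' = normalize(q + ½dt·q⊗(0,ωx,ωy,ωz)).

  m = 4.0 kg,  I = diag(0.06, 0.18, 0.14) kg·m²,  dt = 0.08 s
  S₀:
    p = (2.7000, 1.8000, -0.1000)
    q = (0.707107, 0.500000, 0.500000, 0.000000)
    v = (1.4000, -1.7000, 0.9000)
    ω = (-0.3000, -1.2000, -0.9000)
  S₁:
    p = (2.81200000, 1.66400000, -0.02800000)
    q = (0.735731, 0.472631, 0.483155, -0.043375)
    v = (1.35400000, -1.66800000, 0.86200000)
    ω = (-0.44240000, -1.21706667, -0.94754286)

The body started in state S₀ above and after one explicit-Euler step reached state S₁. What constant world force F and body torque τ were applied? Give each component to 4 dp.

F = (-2.3000, 1.6000, -1.9000)
τ = (-0.1500, -0.0600, -0.0400)

ω₁ − ω₀ = (-0.14240000, -0.01706667, -0.04754286)
I·α + gyro = (-0.1500, -0.0600, -0.0400)
Δv = v₁−v₀ = (-0.04600000, 0.03200000, -0.03800000)
F = m·Δv/dt = (-2.3000, 1.6000, -1.9000)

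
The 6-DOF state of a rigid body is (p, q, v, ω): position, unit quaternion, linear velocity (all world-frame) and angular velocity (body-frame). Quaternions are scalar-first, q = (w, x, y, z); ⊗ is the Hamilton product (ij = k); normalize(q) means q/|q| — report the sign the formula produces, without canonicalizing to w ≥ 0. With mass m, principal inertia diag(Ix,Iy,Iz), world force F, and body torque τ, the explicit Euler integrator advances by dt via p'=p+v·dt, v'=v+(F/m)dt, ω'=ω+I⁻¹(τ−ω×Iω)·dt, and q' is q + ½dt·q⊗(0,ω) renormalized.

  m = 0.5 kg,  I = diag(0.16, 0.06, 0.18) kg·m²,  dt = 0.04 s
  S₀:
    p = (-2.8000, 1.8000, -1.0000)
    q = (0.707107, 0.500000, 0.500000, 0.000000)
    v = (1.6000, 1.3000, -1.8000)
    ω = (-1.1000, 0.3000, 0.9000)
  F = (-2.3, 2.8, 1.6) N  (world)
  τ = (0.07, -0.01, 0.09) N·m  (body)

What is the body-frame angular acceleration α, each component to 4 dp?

α = (0.2350, -0.4967, 0.3167)

gyro term ω×Iω = (0.0324, 0.0198, 0.0330)
angular accel α = (0.2350, -0.4967, 0.3167)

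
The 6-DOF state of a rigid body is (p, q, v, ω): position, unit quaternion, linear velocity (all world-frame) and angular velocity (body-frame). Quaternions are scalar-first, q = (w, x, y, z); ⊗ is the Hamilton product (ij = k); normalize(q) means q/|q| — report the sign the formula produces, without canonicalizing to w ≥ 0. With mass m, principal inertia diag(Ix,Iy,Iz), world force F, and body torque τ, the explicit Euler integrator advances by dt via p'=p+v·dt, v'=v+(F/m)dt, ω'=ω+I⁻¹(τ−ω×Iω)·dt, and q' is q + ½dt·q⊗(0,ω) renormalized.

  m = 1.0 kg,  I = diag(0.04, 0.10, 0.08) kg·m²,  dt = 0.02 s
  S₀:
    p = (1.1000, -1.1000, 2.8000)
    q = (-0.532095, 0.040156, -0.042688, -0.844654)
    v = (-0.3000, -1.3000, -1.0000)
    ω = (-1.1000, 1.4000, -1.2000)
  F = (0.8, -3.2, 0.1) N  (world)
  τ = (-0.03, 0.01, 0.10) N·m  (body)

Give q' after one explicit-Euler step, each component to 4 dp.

q' = (-0.5411, 0.0583, -0.0404, -0.8380)

q⊗(0,ω) = (-0.9096500, 1.8190457, 0.2323736, 0.6477756)
q + ½dt·q⊗(0,ω), renormalized = (-0.5411, 0.0583, -0.0404, -0.8380)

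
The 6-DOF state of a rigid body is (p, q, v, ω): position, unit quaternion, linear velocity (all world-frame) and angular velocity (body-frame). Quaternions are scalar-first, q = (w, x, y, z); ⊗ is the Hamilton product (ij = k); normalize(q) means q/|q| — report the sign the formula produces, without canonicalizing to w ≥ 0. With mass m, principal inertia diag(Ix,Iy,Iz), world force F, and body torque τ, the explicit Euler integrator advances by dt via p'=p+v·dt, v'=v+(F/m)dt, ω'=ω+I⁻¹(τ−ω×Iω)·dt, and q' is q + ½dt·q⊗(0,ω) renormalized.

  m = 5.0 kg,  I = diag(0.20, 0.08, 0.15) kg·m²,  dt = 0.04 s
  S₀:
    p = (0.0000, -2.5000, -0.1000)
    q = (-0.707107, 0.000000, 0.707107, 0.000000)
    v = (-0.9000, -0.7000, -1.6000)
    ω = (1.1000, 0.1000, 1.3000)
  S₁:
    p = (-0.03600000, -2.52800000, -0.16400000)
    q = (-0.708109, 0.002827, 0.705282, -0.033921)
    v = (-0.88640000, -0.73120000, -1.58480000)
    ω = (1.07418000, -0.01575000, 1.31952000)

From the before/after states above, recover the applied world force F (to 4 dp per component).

v₁ − v₀ = (0.01360000, -0.03120000, 0.01520000)
F = m·Δv/dt = (1.7000, -3.9000, 1.9000)

F = (1.7000, -3.9000, 1.9000)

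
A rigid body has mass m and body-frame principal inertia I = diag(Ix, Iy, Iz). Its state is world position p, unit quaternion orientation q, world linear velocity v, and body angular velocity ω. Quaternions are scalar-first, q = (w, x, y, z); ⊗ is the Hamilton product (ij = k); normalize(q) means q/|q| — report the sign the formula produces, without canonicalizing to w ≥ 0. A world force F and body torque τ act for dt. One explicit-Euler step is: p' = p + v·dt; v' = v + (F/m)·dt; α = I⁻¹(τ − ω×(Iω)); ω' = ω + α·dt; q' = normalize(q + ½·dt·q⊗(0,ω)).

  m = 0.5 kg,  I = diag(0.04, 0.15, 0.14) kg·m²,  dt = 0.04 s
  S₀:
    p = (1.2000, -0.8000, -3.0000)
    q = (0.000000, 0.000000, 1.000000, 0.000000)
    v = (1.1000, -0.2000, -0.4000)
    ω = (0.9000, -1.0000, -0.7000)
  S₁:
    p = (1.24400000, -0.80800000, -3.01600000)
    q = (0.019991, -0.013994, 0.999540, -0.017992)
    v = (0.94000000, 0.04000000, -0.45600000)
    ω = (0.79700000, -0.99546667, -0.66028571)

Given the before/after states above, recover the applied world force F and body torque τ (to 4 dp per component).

F = (-2.0000, 3.0000, -0.7000)
τ = (-0.1100, 0.0800, 0.0400)

Δv = v₁−v₀ = (-0.16000000, 0.24000000, -0.05600000)
F = m·Δv/dt = (-2.0000, 3.0000, -0.7000)
rate change Δω = (-0.10300000, 0.00453333, 0.03971429)
I·α + gyro = (-0.1100, 0.0800, 0.0400)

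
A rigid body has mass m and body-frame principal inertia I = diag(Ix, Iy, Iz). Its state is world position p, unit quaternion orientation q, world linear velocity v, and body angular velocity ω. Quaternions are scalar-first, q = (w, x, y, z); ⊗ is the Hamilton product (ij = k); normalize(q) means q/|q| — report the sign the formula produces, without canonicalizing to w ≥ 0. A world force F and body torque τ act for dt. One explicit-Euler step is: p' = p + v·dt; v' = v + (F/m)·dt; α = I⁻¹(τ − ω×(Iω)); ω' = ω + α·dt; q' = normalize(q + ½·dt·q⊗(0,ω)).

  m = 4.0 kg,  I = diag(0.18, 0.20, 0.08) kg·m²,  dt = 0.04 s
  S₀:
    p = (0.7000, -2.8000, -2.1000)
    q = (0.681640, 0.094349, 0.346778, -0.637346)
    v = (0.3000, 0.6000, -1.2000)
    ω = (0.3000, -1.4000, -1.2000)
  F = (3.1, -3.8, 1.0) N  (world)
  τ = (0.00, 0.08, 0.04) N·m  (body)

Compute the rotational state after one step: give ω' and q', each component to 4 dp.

precession coupling ω×(Iω) = (-0.2016, -0.0360, -0.0084)
angular accel α = (1.1200, 0.5800, 0.6050)
new body rate ω' = (0.3448, -1.3768, -1.1758)
q⊗(0,ω) = (-0.3076307, -1.1039260, -1.0322810, -1.0540900)
q' = normalize(q + ½dt·q⊗(0,ω)) = (0.6750, 0.0722, 0.3259, -0.6580)

ω' = (0.3448, -1.3768, -1.1758)
q' = (0.6750, 0.0722, 0.3259, -0.6580)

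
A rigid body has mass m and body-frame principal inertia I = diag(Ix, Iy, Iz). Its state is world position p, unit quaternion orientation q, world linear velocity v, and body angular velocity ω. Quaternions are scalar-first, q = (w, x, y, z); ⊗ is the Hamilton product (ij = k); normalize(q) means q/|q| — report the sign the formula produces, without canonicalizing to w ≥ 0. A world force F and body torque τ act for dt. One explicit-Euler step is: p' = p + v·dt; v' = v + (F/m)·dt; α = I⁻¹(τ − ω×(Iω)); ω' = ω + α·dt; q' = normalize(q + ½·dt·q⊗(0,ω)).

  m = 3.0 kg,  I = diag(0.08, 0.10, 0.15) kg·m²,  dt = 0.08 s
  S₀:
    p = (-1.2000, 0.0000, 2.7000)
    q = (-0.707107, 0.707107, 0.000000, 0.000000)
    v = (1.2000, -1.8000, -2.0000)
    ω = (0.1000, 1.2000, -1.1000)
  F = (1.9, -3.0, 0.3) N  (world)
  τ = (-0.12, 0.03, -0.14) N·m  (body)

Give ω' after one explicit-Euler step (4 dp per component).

ω' = (0.0460, 1.2178, -1.1759)

angular accel α = (-0.6750, 0.2230, -0.9493)
ω' = ω + α·dt = (0.0460, 1.2178, -1.1759)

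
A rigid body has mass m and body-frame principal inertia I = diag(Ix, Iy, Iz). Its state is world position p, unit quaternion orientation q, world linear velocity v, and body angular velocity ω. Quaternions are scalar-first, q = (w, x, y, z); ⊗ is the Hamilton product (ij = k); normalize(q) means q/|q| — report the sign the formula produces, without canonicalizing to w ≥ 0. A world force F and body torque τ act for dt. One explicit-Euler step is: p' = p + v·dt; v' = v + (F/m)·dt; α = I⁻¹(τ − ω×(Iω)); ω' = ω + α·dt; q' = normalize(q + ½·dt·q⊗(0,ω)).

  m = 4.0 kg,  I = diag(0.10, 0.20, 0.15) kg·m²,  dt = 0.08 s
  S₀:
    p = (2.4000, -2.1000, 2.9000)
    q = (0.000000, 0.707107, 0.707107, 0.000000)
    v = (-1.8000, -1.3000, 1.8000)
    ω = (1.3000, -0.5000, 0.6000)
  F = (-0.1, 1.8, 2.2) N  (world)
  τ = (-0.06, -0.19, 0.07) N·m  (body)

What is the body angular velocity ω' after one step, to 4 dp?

precession coupling ω×(Iω) = (0.0150, -0.0390, -0.0650)
(τ − ω×Iω)/I = (-0.7500, -0.7550, 0.9000)
new body rate ω' = (1.2400, -0.5604, 0.6720)

ω' = (1.2400, -0.5604, 0.6720)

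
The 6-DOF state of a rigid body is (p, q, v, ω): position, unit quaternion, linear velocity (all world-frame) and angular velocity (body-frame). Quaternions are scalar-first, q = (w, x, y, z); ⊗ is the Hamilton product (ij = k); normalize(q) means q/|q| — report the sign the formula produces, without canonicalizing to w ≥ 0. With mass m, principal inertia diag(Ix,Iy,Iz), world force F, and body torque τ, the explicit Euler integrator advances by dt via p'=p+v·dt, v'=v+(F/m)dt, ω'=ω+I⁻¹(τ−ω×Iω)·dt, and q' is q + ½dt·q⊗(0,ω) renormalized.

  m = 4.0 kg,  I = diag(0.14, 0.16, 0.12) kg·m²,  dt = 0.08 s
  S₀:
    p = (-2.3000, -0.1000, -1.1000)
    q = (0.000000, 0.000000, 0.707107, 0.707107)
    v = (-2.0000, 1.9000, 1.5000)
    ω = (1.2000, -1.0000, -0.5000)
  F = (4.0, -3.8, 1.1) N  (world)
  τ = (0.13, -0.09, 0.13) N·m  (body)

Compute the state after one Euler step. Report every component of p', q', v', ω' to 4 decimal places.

(τ − ω×Iω)/I = (1.0714, -0.4875, 1.2833)
ω' = ω + α·dt = (1.2857, -1.0390, -0.3973)
q⊗(0,ω) = (1.0606605, 0.3535535, 0.8485284, -0.8485284)
q + ½dt·q⊗(0,ω), renormalized = (0.0423, 0.0141, 0.7395, 0.6717)
new position p' = (-2.4600, 0.0520, -0.9800)
v + (F/m)dt = (-1.9200, 1.8240, 1.5220)

p' = (-2.4600, 0.0520, -0.9800)
q' = (0.0423, 0.0141, 0.7395, 0.6717)
v' = (-1.9200, 1.8240, 1.5220)
ω' = (1.2857, -1.0390, -0.3973)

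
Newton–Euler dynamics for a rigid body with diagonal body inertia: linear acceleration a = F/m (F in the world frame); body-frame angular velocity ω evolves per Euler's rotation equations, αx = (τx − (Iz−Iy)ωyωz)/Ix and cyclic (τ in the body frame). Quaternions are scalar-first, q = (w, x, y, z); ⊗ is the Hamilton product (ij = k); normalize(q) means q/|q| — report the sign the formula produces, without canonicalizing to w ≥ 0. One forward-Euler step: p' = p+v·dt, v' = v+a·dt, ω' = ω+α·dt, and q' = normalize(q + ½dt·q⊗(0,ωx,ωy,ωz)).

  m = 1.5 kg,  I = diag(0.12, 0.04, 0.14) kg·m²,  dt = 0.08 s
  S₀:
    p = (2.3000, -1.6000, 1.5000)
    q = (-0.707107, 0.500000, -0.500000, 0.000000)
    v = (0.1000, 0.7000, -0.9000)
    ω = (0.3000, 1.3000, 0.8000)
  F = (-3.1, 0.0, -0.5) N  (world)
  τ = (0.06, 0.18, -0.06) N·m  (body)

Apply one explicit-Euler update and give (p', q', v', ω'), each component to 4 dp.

a = F/m = (-2.0667, 0.0000, -0.3333)
new position p' = (2.3080, -1.5440, 1.4280)
v' = v + a·dt = (-0.0653, 0.7000, -0.9267)
α = I⁻¹(τ − ω×Iω) = (-0.3667, 4.6200, -0.2057)
ω + α·dt = (0.2707, 1.6696, 0.7835)
q⊗(0,ω) = (0.5000000, -0.6121321, -1.3192391, 0.2343144)
q' = normalize(q + ½dt·q⊗(0,ω)) = (-0.6858, 0.4746, -0.5517, 0.0094)

p' = (2.3080, -1.5440, 1.4280)
q' = (-0.6858, 0.4746, -0.5517, 0.0094)
v' = (-0.0653, 0.7000, -0.9267)
ω' = (0.2707, 1.6696, 0.7835)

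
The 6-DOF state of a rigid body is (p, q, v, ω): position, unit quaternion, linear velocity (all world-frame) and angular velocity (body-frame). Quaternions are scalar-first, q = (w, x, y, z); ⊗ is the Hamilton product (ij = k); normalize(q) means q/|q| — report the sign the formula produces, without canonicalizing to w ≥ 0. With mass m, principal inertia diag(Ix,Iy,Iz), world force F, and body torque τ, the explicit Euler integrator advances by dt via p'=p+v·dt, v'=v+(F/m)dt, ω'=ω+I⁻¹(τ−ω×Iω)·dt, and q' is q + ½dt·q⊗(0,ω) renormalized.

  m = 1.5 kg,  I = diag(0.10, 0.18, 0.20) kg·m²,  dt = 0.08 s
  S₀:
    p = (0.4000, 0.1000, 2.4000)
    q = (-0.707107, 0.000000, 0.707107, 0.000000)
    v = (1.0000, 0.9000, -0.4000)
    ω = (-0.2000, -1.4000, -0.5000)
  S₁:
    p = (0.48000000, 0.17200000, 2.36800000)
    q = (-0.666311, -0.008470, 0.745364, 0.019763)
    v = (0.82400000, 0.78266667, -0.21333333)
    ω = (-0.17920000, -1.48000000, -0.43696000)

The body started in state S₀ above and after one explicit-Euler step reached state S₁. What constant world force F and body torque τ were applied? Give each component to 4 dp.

F = (-3.3000, -2.2000, 3.5000)
τ = (0.0400, -0.1900, 0.1800)

ω₁ − ω₀ = (0.02080000, -0.08000000, 0.06304000)
gyro term ω₀×Iω₀ = (0.0140, -0.0100, 0.0224)
applied torque τ = (0.0400, -0.1900, 0.1800)
velocity change Δv = (-0.17600000, -0.11733333, 0.18666667)
applied force F = (-3.3000, -2.2000, 3.5000)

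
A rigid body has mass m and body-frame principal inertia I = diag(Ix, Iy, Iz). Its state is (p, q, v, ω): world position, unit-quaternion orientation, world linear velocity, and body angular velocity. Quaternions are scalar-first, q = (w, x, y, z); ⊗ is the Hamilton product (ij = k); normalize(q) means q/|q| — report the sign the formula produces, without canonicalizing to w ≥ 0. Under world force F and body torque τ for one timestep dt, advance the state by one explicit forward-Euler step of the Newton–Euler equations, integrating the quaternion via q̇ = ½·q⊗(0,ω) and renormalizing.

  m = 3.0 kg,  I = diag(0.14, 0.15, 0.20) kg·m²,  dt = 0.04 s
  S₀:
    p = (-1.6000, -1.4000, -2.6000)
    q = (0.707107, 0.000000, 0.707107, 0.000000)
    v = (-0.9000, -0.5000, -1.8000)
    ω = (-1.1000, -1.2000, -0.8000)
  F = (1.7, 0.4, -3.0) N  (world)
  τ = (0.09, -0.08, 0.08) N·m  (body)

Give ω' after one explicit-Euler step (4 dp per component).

ω' = (-1.0880, -1.2073, -0.7866)

ω×(Iω) gyroscopic = (0.0480, -0.0528, 0.0132)
α = I⁻¹(τ − ω×Iω) = (0.3000, -0.1813, 0.3340)
ω + α·dt = (-1.0880, -1.2073, -0.7866)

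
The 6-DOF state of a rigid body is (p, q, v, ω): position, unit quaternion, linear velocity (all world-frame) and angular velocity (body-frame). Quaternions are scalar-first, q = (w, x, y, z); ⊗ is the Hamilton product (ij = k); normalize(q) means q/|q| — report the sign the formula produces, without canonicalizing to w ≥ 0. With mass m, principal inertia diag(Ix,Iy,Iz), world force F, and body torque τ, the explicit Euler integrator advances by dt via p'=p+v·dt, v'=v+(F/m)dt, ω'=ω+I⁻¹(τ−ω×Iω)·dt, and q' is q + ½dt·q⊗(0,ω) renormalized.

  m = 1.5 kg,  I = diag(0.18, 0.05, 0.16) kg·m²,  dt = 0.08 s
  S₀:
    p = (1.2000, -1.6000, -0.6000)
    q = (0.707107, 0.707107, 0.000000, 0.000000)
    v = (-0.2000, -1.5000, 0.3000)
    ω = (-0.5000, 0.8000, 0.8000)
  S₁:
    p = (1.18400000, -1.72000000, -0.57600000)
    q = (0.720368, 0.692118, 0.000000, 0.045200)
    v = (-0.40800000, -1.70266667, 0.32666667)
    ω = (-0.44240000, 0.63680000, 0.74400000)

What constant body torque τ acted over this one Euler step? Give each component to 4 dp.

τ = (0.2000, -0.1100, -0.0600)

Δω = ω₁−ω₀ = (0.05760000, -0.16320000, -0.05600000)
τ = I·(Δω/dt) + ω₀×(Iω₀) = (0.2000, -0.1100, -0.0600)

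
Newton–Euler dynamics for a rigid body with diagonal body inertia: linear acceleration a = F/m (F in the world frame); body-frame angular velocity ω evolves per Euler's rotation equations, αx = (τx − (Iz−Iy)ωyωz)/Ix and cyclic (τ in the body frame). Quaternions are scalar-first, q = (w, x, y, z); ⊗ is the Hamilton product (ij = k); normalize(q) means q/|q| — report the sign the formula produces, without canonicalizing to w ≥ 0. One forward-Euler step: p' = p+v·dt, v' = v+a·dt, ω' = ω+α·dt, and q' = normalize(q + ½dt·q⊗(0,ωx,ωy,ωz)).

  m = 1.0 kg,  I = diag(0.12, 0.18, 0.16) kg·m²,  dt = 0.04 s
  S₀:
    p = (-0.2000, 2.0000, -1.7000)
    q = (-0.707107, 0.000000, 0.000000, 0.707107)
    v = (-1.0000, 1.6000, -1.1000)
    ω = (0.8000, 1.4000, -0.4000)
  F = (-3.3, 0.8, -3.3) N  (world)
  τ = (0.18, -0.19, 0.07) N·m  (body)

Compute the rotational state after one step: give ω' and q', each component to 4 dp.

ω' = (0.8563, 1.3549, -0.3993)
q' = (-0.7011, -0.0311, -0.0085, 0.7124)

ω×(Iω) gyroscopic = (0.0112, 0.0128, 0.0672)
(τ − ω×Iω)/I = (1.4067, -1.1267, 0.0175)
new body rate ω' = (0.8563, 1.3549, -0.3993)
Hamilton product q⊗(0,ω) = (0.2828428, -1.5556354, -0.4242642, 0.2828428)
q + ½dt·q⊗(0,ω), renormalized = (-0.7011, -0.0311, -0.0085, 0.7124)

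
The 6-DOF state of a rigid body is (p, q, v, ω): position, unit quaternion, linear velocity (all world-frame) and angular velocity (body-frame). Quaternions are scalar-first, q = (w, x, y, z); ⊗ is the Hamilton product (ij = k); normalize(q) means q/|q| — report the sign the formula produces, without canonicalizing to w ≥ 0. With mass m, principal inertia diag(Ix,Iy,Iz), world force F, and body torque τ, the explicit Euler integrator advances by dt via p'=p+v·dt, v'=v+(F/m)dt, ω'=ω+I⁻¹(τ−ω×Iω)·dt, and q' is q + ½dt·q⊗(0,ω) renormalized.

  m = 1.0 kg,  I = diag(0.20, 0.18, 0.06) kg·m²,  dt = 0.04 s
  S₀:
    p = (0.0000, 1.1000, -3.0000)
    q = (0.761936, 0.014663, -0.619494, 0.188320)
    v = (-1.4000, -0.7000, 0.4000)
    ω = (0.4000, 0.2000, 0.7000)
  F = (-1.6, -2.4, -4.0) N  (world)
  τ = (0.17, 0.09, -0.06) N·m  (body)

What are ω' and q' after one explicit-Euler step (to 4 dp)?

ω' = (0.4374, 0.2113, 0.6611)
q' = (0.7616, 0.0113, -0.6151, 0.2040)

α = I⁻¹(τ − ω×Iω) = (0.9340, 0.2822, -0.9733)
ω' = ω + α·dt = (0.4374, 0.2113, 0.6611)
q⊗(0,ω) = (-0.0137904, -0.1665354, 0.2174511, 0.7840854)
updated quaternion q' = (0.7616, 0.0113, -0.6151, 0.2040)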